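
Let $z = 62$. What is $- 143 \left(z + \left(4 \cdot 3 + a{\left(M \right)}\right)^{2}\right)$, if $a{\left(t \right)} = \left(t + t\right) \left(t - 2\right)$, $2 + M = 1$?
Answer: $-55198$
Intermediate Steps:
$M = -1$ ($M = -2 + 1 = -1$)
$a{\left(t \right)} = 2 t \left(-2 + t\right)$
$- 143 \left(z + \left(4 \cdot 3 + a{\left(M \right)}\right)^{2}\right) = - 143 \left(62 + \left(4 \cdot 3 + 2 \left(-1\right) \left(-2 - 1\right)\right)^{2}\right) = - 143 \left(62 + \left(12 + 2 \left(-1\right) \left(-3\right)\right)^{2}\right) = - 143 \left(62 + \left(12 + 6\right)^{2}\right) = - 143 \left(62 + 18^{2}\right) = - 143 \left(62 + 324\right) = \left(-143\right) 386 = -55198$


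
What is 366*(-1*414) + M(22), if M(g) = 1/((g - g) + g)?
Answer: -3333527/22 ≈ -1.5152e+5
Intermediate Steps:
M(g) = 1/g (M(g) = 1/(0 + g) = 1/g)
366*(-1*414) + M(22) = 366*(-1*414) + 1/22 = 366*(-414) + 1/22 = -151524 + 1/22 = -3333527/22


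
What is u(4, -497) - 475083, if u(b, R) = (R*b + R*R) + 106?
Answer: -229956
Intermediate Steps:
u(b, R) = 106 + R**2 + R*b (u(b, R) = (R*b + R**2) + 106 = (R**2 + R*b) + 106 = 106 + R**2 + R*b)
u(4, -497) - 475083 = (106 + (-497)**2 - 497*4) - 475083 = (106 + 247009 - 1988) - 475083 = 245127 - 475083 = -229956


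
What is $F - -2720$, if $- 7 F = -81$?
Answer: $\frac{19121}{7} \approx 2731.6$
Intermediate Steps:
$F = \frac{81}{7}$ ($F = \left(- \frac{1}{7}\right) \left(-81\right) = \frac{81}{7} \approx 11.571$)
$F - -2720 = \frac{81}{7} - -2720 = \frac{81}{7} + 2720 = \frac{19121}{7}$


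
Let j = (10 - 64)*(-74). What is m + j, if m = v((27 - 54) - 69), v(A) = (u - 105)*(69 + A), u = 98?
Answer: 4185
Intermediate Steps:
j = 3996 (j = -54*(-74) = 3996)
v(A) = -483 - 7*A (v(A) = (98 - 105)*(69 + A) = -7*(69 + A) = -483 - 7*A)
m = 189 (m = -483 - 7*((27 - 54) - 69) = -483 - 7*(-27 - 69) = -483 - 7*(-96) = -483 + 672 = 189)
m + j = 189 + 3996 = 4185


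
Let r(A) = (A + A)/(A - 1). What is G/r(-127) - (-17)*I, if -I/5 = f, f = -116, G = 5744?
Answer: 1619836/127 ≈ 12755.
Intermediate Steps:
I = 580 (I = -5*(-116) = 580)
r(A) = 2*A/(-1 + A) (r(A) = (2*A)/(-1 + A) = 2*A/(-1 + A))
G/r(-127) - (-17)*I = 5744/((2*(-127)/(-1 - 127))) - (-17)*580 = 5744/((2*(-127)/(-128))) - 1*(-9860) = 5744/((2*(-127)*(-1/128))) + 9860 = 5744/(127/64) + 9860 = 5744*(64/127) + 9860 = 367616/127 + 9860 = 1619836/127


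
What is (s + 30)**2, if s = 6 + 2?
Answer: 1444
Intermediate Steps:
s = 8
(s + 30)**2 = (8 + 30)**2 = 38**2 = 1444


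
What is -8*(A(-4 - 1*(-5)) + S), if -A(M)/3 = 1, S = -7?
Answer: 80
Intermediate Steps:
A(M) = -3 (A(M) = -3*1 = -3)
-8*(A(-4 - 1*(-5)) + S) = -8*(-3 - 7) = -8*(-10) = 80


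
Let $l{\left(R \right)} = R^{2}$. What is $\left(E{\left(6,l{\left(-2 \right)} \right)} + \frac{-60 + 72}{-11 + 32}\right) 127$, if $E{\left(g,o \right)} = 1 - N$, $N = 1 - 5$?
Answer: $\frac{4953}{7} \approx 707.57$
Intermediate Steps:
$N = -4$ ($N = 1 - 5 = -4$)
$E{\left(g,o \right)} = 5$ ($E{\left(g,o \right)} = 1 - -4 = 1 + 4 = 5$)
$\left(E{\left(6,l{\left(-2 \right)} \right)} + \frac{-60 + 72}{-11 + 32}\right) 127 = \left(5 + \frac{-60 + 72}{-11 + 32}\right) 127 = \left(5 + \frac{12}{21}\right) 127 = \left(5 + 12 \cdot \frac{1}{21}\right) 127 = \left(5 + \frac{4}{7}\right) 127 = \frac{39}{7} \cdot 127 = \frac{4953}{7}$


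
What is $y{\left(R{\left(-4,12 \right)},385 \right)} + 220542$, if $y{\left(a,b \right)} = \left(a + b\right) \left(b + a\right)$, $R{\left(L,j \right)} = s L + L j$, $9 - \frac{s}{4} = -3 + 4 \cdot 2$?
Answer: $295071$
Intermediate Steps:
$s = 16$ ($s = 36 - 4 \left(-3 + 4 \cdot 2\right) = 36 - 4 \left(-3 + 8\right) = 36 - 20 = 16$)
$R{\left(L,j \right)} = 16 L + L j$
$y{\left(a,b \right)} = \left(a + b\right)^{2}$ ($y{\left(a,b \right)} = \left(a + b\right) \left(a + b\right) = \left(a + b\right)^{2}$)
$y{\left(R{\left(-4,12 \right)},385 \right)} + 220542 = \left(- 4 \left(16 + 12\right) + 385\right)^{2} + 220542 = \left(\left(-4\right) 28 + 385\right)^{2} + 220542 = \left(-112 + 385\right)^{2} + 220542 = 273^{2} + 220542 = 74529 + 220542 = 295071$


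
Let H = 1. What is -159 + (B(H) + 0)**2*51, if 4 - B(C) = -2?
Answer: 1677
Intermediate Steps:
B(C) = 6 (B(C) = 4 - 1*(-2) = 4 + 2 = 6)
-159 + (B(H) + 0)**2*51 = -159 + (6 + 0)**2*51 = -159 + 6**2*51 = -159 + 36*51 = -159 + 1836 = 1677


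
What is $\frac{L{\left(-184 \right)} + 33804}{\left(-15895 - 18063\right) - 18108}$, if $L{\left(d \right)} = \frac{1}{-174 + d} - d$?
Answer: $- \frac{12167703}{18639628} \approx -0.65279$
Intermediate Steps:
$\frac{L{\left(-184 \right)} + 33804}{\left(-15895 - 18063\right) - 18108} = \frac{\frac{1 - \left(-184\right)^{2} + 174 \left(-184\right)}{-174 - 184} + 33804}{\left(-15895 - 18063\right) - 18108} = \frac{\frac{1 - 33856 - 32016}{-358} + 33804}{\left(-15895 - 18063\right) - 18108} = \frac{- \frac{1 - 33856 - 32016}{358} + 33804}{-33958 - 18108} = \frac{\left(- \frac{1}{358}\right) \left(-65871\right) + 33804}{-52066} = \left(\frac{65871}{358} + 33804\right) \left(- \frac{1}{52066}\right) = \frac{12167703}{358} \left(- \frac{1}{52066}\right) = - \frac{12167703}{18639628}$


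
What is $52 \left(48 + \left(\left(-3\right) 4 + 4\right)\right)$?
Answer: $2080$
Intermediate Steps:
$52 \left(48 + \left(\left(-3\right) 4 + 4\right)\right) = 52 \left(48 + \left(-12 + 4\right)\right) = 52 \left(48 - 8\right) = 52 \cdot 40 = 2080$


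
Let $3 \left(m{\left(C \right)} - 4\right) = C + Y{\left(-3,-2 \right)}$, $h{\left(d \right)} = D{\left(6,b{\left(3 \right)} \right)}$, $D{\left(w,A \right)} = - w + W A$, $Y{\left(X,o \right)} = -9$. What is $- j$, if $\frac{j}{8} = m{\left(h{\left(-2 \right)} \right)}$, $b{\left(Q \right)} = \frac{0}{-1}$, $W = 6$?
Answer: $8$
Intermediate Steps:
$b{\left(Q \right)} = 0$ ($b{\left(Q \right)} = 0 \left(-1\right) = 0$)
$D{\left(w,A \right)} = - w + 6 A$
$h{\left(d \right)} = -6$ ($h{\left(d \right)} = \left(-1\right) 6 + 6 \cdot 0 = -6 + 0 = -6$)
$m{\left(C \right)} = 1 + \frac{C}{3}$ ($m{\left(C \right)} = 4 + \frac{C - 9}{3} = 4 + \frac{-9 + C}{3} = 4 + \left(-3 + \frac{C}{3}\right) = 1 + \frac{C}{3}$)
$j = -8$ ($j = 8 \left(1 + \frac{1}{3} \left(-6\right)\right) = 8 \left(1 - 2\right) = 8 \left(-1\right) = -8$)
$- j = \left(-1\right) \left(-8\right) = 8$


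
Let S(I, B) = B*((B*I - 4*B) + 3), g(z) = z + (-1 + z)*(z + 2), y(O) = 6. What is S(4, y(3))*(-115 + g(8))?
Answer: -666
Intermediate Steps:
g(z) = z + (-1 + z)*(2 + z)
S(I, B) = B*(3 - 4*B + B*I) (S(I, B) = B*((-4*B + B*I) + 3) = B*(3 - 4*B + B*I))
S(4, y(3))*(-115 + g(8)) = (6*(3 - 4*6 + 6*4))*(-115 + (-2 + 8² + 2*8)) = (6*(3 - 24 + 24))*(-115 + (-2 + 64 + 16)) = (6*3)*(-115 + 78) = 18*(-37) = -666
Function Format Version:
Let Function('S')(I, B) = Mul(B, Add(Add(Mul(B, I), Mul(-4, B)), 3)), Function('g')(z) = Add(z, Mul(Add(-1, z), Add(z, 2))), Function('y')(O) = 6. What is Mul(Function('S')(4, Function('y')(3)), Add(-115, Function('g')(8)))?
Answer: -666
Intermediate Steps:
Function('g')(z) = Add(z, Mul(Add(-1, z), Add(2, z)))
Function('S')(I, B) = Mul(B, Add(3, Mul(-4, B), Mul(B, I))) (Function('S')(I, B) = Mul(B, Add(Add(Mul(-4, B), Mul(B, I)), 3)) = Mul(B, Add(3, Mul(-4, B), Mul(B, I))))
Mul(Function('S')(4, Function('y')(3)), Add(-115, Function('g')(8))) = Mul(Mul(6, Add(3, Mul(-4, 6), Mul(6, 4))), Add(-115, Add(-2, Pow(8, 2), Mul(2, 8)))) = Mul(Mul(6, Add(3, -24, 24)), Add(-115, Add(-2, 64, 16))) = Mul(Mul(6, 3), Add(-115, 78)) = Mul(18, -37) = -666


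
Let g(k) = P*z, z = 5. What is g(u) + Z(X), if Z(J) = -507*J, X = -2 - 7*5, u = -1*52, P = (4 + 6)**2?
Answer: 19259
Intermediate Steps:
P = 100 (P = 10**2 = 100)
u = -52
g(k) = 500 (g(k) = 100*5 = 500)
X = -37 (X = -2 - 35 = -37)
g(u) + Z(X) = 500 - 507*(-37) = 500 + 18759 = 19259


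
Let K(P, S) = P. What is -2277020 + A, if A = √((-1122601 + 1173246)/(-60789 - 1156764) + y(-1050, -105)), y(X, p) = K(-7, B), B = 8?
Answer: -2277020 + 2*I*√2609677531587/1217553 ≈ -2.277e+6 + 2.6536*I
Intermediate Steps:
y(X, p) = -7
A = 2*I*√2609677531587/1217553 (A = √((-1122601 + 1173246)/(-60789 - 1156764) - 7) = √(50645/(-1217553) - 7) = √(50645*(-1/1217553) - 7) = √(-50645/1217553 - 7) = √(-8573516/1217553) = 2*I*√2609677531587/1217553 ≈ 2.6536*I)
-2277020 + A = -2277020 + 2*I*√2609677531587/1217553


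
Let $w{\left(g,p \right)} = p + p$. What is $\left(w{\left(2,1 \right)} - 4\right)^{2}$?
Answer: $4$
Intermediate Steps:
$w{\left(g,p \right)} = 2 p$
$\left(w{\left(2,1 \right)} - 4\right)^{2} = \left(2 \cdot 1 - 4\right)^{2} = \left(2 - 4\right)^{2} = \left(-2\right)^{2} = 4$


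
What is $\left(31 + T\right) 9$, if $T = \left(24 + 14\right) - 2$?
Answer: $603$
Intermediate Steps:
$T = 36$ ($T = 38 - 2 = 36$)
$\left(31 + T\right) 9 = \left(31 + 36\right) 9 = 67 \cdot 9 = 603$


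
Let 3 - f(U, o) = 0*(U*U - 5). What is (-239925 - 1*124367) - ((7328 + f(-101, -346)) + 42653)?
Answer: -414276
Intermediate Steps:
f(U, o) = 3 (f(U, o) = 3 - 0*(U*U - 5) = 3 - 0*(U**2 - 5) = 3 - 0*(-5 + U**2) = 3 - 1*0 = 3 + 0 = 3)
(-239925 - 1*124367) - ((7328 + f(-101, -346)) + 42653) = (-239925 - 1*124367) - ((7328 + 3) + 42653) = (-239925 - 124367) - (7331 + 42653) = -364292 - 1*49984 = -364292 - 49984 = -414276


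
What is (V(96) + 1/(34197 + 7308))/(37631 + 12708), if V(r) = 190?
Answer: 7885951/2089320195 ≈ 0.0037744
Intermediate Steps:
(V(96) + 1/(34197 + 7308))/(37631 + 12708) = (190 + 1/(34197 + 7308))/(37631 + 12708) = (190 + 1/41505)/50339 = (190 + 1/41505)*(1/50339) = (7885951/41505)*(1/50339) = 7885951/2089320195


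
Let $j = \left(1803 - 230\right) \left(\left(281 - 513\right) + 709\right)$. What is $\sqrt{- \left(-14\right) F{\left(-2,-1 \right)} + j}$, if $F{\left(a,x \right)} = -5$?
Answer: $\sqrt{750251} \approx 866.17$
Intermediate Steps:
$j = 750321$ ($j = 1573 \left(\left(281 - 513\right) + 709\right) = 1573 \left(-232 + 709\right) = 1573 \cdot 477 = 750321$)
$\sqrt{- \left(-14\right) F{\left(-2,-1 \right)} + j} = \sqrt{- \left(-14\right) \left(-5\right) + 750321} = \sqrt{\left(-1\right) 70 + 750321} = \sqrt{-70 + 750321} = \sqrt{750251}$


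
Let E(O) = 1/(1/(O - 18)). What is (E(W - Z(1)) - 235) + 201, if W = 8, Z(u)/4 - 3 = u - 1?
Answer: -56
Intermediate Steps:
Z(u) = 8 + 4*u (Z(u) = 12 + 4*(u - 1) = 12 + 4*(-1 + u) = 12 + (-4 + 4*u) = 8 + 4*u)
E(O) = -18 + O (E(O) = 1/(1/(-18 + O)) = -18 + O)
(E(W - Z(1)) - 235) + 201 = ((-18 + (8 - (8 + 4*1))) - 235) + 201 = ((-18 + (8 - (8 + 4))) - 235) + 201 = ((-18 + (8 - 1*12)) - 235) + 201 = ((-18 + (8 - 12)) - 235) + 201 = ((-18 - 4) - 235) + 201 = (-22 - 235) + 201 = -257 + 201 = -56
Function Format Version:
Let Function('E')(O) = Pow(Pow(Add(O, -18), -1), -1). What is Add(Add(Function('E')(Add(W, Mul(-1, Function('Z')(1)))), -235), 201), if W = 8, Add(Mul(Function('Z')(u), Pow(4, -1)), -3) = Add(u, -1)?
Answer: -56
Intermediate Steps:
Function('Z')(u) = Add(8, Mul(4, u)) (Function('Z')(u) = Add(12, Mul(4, Add(u, -1))) = Add(12, Mul(4, Add(-1, u))) = Add(12, Add(-4, Mul(4, u))) = Add(8, Mul(4, u)))
Function('E')(O) = Add(-18, O) (Function('E')(O) = Pow(Pow(Add(-18, O), -1), -1) = Add(-18, O))
Add(Add(Function('E')(Add(W, Mul(-1, Function('Z')(1)))), -235), 201) = Add(Add(Add(-18, Add(8, Mul(-1, Add(8, Mul(4, 1))))), -235), 201) = Add(Add(Add(-18, Add(8, Mul(-1, Add(8, 4)))), -235), 201) = Add(Add(Add(-18, Add(8, Mul(-1, 12))), -235), 201) = Add(Add(Add(-18, Add(8, -12)), -235), 201) = Add(Add(Add(-18, -4), -235), 201) = Add(Add(-22, -235), 201) = Add(-257, 201) = -56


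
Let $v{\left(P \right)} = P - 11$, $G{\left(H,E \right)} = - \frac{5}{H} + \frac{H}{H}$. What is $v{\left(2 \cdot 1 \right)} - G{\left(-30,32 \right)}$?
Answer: $- \frac{61}{6} \approx -10.167$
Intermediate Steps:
$G{\left(H,E \right)} = 1 - \frac{5}{H}$ ($G{\left(H,E \right)} = - \frac{5}{H} + 1 = 1 - \frac{5}{H}$)
$v{\left(P \right)} = -11 + P$ ($v{\left(P \right)} = P - 11 = -11 + P$)
$v{\left(2 \cdot 1 \right)} - G{\left(-30,32 \right)} = \left(-11 + 2 \cdot 1\right) - \frac{-5 - 30}{-30} = \left(-11 + 2\right) - \left(- \frac{1}{30}\right) \left(-35\right) = -9 - \frac{7}{6} = - \frac{61}{6}$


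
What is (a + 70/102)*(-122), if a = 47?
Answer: -296704/51 ≈ -5817.7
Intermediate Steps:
(a + 70/102)*(-122) = (47 + 70/102)*(-122) = (47 + 70*(1/102))*(-122) = (47 + 35/51)*(-122) = (2432/51)*(-122) = -296704/51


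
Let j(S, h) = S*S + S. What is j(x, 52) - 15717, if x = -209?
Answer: 27755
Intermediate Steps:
j(S, h) = S + S² (j(S, h) = S² + S = S + S²)
j(x, 52) - 15717 = -209*(1 - 209) - 15717 = -209*(-208) - 15717 = 43472 - 15717 = 27755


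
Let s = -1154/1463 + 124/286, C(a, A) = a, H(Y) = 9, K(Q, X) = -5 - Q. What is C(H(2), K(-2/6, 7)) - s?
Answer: 177927/19019 ≈ 9.3552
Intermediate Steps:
s = -6756/19019 (s = -1154*1/1463 + 124*(1/286) = -1154/1463 + 62/143 = -6756/19019 ≈ -0.35522)
C(H(2), K(-2/6, 7)) - s = 9 - 1*(-6756/19019) = 9 + 6756/19019 = 177927/19019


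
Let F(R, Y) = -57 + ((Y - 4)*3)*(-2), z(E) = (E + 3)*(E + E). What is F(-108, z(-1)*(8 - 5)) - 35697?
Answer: -35658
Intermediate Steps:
z(E) = 2*E*(3 + E) (z(E) = (3 + E)*(2*E) = 2*E*(3 + E))
F(R, Y) = -33 - 6*Y (F(R, Y) = -57 + ((-4 + Y)*3)*(-2) = -57 + (-12 + 3*Y)*(-2) = -57 + (24 - 6*Y) = -33 - 6*Y)
F(-108, z(-1)*(8 - 5)) - 35697 = (-33 - 6*2*(-1)*(3 - 1)*(8 - 5)) - 35697 = (-33 - 6*2*(-1)*2*3) - 35697 = (-33 - (-24)*3) - 35697 = (-33 - 6*(-12)) - 35697 = (-33 + 72) - 35697 = 39 - 35697 = -35658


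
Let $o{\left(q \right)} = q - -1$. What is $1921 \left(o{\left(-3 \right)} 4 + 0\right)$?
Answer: $-15368$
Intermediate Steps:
$o{\left(q \right)} = 1 + q$ ($o{\left(q \right)} = q + 1 = 1 + q$)
$1921 \left(o{\left(-3 \right)} 4 + 0\right) = 1921 \left(\left(1 - 3\right) 4 + 0\right) = 1921 \left(\left(-2\right) 4 + 0\right) = 1921 \left(-8 + 0\right) = 1921 \left(-8\right) = -15368$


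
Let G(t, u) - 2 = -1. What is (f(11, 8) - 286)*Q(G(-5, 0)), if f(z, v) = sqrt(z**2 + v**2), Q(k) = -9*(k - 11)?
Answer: -25740 + 90*sqrt(185) ≈ -24516.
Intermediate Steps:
G(t, u) = 1 (G(t, u) = 2 - 1 = 1)
Q(k) = 99 - 9*k (Q(k) = -9*(-11 + k) = 99 - 9*k)
f(z, v) = sqrt(v**2 + z**2)
(f(11, 8) - 286)*Q(G(-5, 0)) = (sqrt(8**2 + 11**2) - 286)*(99 - 9*1) = (sqrt(64 + 121) - 286)*(99 - 9) = (sqrt(185) - 286)*90 = (-286 + sqrt(185))*90 = -25740 + 90*sqrt(185)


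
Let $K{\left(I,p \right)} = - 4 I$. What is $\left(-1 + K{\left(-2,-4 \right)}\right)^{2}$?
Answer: $49$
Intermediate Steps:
$\left(-1 + K{\left(-2,-4 \right)}\right)^{2} = \left(-1 - -8\right)^{2} = \left(-1 + 8\right)^{2} = 7^{2} = 49$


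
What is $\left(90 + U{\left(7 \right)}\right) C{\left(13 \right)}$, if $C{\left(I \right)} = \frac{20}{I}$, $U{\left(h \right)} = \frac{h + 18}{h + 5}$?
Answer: $\frac{425}{3} \approx 141.67$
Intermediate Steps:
$U{\left(h \right)} = \frac{18 + h}{5 + h}$
$\left(90 + U{\left(7 \right)}\right) C{\left(13 \right)} = \left(90 + \frac{18 + 7}{5 + 7}\right) \frac{20}{13} = \left(90 + \frac{1}{12} \cdot 25\right) 20 \cdot \frac{1}{13} = \left(90 + \frac{1}{12} \cdot 25\right) \frac{20}{13} = \left(90 + \frac{25}{12}\right) \frac{20}{13} = \frac{1105}{12} \cdot \frac{20}{13} = \frac{425}{3}$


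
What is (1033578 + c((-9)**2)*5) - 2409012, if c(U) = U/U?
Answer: -1375429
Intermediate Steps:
c(U) = 1
(1033578 + c((-9)**2)*5) - 2409012 = (1033578 + 1*5) - 2409012 = (1033578 + 5) - 2409012 = 1033583 - 2409012 = -1375429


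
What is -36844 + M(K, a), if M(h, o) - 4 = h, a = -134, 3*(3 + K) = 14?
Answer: -110515/3 ≈ -36838.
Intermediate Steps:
K = 5/3 (K = -3 + (⅓)*14 = -3 + 14/3 = 5/3 ≈ 1.6667)
M(h, o) = 4 + h
-36844 + M(K, a) = -36844 + (4 + 5/3) = -36844 + 17/3 = -110515/3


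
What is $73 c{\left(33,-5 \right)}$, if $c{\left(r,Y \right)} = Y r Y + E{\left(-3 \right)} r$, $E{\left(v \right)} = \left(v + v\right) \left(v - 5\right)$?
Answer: $175857$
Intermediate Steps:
$E{\left(v \right)} = 2 v \left(-5 + v\right)$
$c{\left(r,Y \right)} = 48 r + r Y^{2}$ ($c{\left(r,Y \right)} = Y r Y + 2 \left(-3\right) \left(-5 - 3\right) r = r Y^{2} + 2 \left(-3\right) \left(-8\right) r = r Y^{2} + 48 r = 48 r + r Y^{2}$)
$73 c{\left(33,-5 \right)} = 73 \cdot 33 \left(48 + \left(-5\right)^{2}\right) = 73 \cdot 33 \left(48 + 25\right) = 73 \cdot 33 \cdot 73 = 73 \cdot 2409 = 175857$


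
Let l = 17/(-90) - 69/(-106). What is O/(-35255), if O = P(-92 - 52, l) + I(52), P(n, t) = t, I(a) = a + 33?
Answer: -203827/84083175 ≈ -0.0024241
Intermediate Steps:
I(a) = 33 + a
l = 1102/2385 (l = 17*(-1/90) - 69*(-1/106) = -17/90 + 69/106 = 1102/2385 ≈ 0.46205)
O = 203827/2385 (O = 1102/2385 + (33 + 52) = 1102/2385 + 85 = 203827/2385 ≈ 85.462)
O/(-35255) = (203827/2385)/(-35255) = (203827/2385)*(-1/35255) = -203827/84083175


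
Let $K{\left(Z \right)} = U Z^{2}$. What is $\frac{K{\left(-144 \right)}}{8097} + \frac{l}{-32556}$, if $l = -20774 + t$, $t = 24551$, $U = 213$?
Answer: $\frac{15973524071}{29289548} \approx 545.37$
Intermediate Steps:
$K{\left(Z \right)} = 213 Z^{2}$
$l = 3777$ ($l = -20774 + 24551 = 3777$)
$\frac{K{\left(-144 \right)}}{8097} + \frac{l}{-32556} = \frac{213 \left(-144\right)^{2}}{8097} + \frac{3777}{-32556} = 213 \cdot 20736 \cdot \frac{1}{8097} + 3777 \left(- \frac{1}{32556}\right) = 4416768 \cdot \frac{1}{8097} - \frac{1259}{10852} = \frac{1472256}{2699} - \frac{1259}{10852} = \frac{15973524071}{29289548}$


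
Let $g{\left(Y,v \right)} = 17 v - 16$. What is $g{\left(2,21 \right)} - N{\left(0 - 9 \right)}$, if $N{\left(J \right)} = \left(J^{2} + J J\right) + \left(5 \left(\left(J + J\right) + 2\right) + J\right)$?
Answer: $268$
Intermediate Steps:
$g{\left(Y,v \right)} = -16 + 17 v$
$N{\left(J \right)} = 10 + 2 J^{2} + 11 J$ ($N{\left(J \right)} = \left(J^{2} + J^{2}\right) + \left(5 \left(2 J + 2\right) + J\right) = 2 J^{2} + \left(5 \left(2 + 2 J\right) + J\right) = 2 J^{2} + \left(\left(10 + 10 J\right) + J\right) = 2 J^{2} + \left(10 + 11 J\right) = 10 + 2 J^{2} + 11 J$)
$g{\left(2,21 \right)} - N{\left(0 - 9 \right)} = \left(-16 + 17 \cdot 21\right) - \left(10 + 2 \left(0 - 9\right)^{2} + 11 \left(0 - 9\right)\right) = \left(-16 + 357\right) - \left(10 + 2 \left(0 - 9\right)^{2} + 11 \left(0 - 9\right)\right) = 341 - \left(10 + 2 \left(-9\right)^{2} + 11 \left(-9\right)\right) = 341 - \left(10 + 2 \cdot 81 - 99\right) = 341 - \left(10 + 162 - 99\right) = 341 - 73 = 268$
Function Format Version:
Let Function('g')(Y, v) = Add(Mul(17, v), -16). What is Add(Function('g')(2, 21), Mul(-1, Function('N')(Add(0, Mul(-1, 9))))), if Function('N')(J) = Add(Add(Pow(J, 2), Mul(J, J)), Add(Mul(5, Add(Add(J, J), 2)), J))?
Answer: 268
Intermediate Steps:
Function('g')(Y, v) = Add(-16, Mul(17, v))
Function('N')(J) = Add(10, Mul(2, Pow(J, 2)), Mul(11, J)) (Function('N')(J) = Add(Add(Pow(J, 2), Pow(J, 2)), Add(Mul(5, Add(Mul(2, J), 2)), J)) = Add(Mul(2, Pow(J, 2)), Add(Mul(5, Add(2, Mul(2, J))), J)) = Add(Mul(2, Pow(J, 2)), Add(Add(10, Mul(10, J)), J)) = Add(Mul(2, Pow(J, 2)), Add(10, Mul(11, J))) = Add(10, Mul(2, Pow(J, 2)), Mul(11, J)))
Add(Function('g')(2, 21), Mul(-1, Function('N')(Add(0, Mul(-1, 9))))) = Add(Add(-16, Mul(17, 21)), Mul(-1, Add(10, Mul(2, Pow(Add(0, Mul(-1, 9)), 2)), Mul(11, Add(0, Mul(-1, 9)))))) = Add(Add(-16, 357), Mul(-1, Add(10, Mul(2, Pow(Add(0, -9), 2)), Mul(11, Add(0, -9))))) = Add(341, Mul(-1, Add(10, Mul(2, Pow(-9, 2)), Mul(11, -9)))) = Add(341, Mul(-1, Add(10, Mul(2, 81), -99))) = Add(341, Mul(-1, Add(10, 162, -99))) = Add(341, Mul(-1, 73)) = Add(341, -73) = 268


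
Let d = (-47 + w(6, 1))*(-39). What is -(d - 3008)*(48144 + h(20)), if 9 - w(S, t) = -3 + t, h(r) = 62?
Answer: 77322424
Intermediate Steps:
w(S, t) = 12 - t (w(S, t) = 9 - (-3 + t) = 9 + (3 - t) = 12 - t)
d = 1404 (d = (-47 + (12 - 1*1))*(-39) = (-47 + (12 - 1))*(-39) = (-47 + 11)*(-39) = -36*(-39) = 1404)
-(d - 3008)*(48144 + h(20)) = -(1404 - 3008)*(48144 + 62) = -(-1604)*48206 = -1*(-77322424) = 77322424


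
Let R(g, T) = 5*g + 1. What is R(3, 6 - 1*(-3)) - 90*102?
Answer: -9164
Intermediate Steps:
R(g, T) = 1 + 5*g
R(3, 6 - 1*(-3)) - 90*102 = (1 + 5*3) - 90*102 = (1 + 15) - 9180 = 16 - 9180 = -9164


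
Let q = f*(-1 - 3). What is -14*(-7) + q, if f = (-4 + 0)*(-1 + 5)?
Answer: 162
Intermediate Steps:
f = -16 (f = -4*4 = -16)
q = 64 (q = -16*(-1 - 3) = -16*(-4) = 64)
-14*(-7) + q = -14*(-7) + 64 = 98 + 64 = 162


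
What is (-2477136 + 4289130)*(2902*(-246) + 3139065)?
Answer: 4394398924962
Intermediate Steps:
(-2477136 + 4289130)*(2902*(-246) + 3139065) = 1811994*(-713892 + 3139065) = 1811994*2425173 = 4394398924962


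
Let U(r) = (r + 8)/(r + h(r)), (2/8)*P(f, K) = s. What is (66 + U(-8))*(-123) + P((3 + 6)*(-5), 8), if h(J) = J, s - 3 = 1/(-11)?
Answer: -89170/11 ≈ -8106.4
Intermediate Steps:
s = 32/11 (s = 3 + 1/(-11) = 3 - 1/11 = 32/11 ≈ 2.9091)
P(f, K) = 128/11 (P(f, K) = 4*(32/11) = 128/11)
U(r) = (8 + r)/(2*r) (U(r) = (r + 8)/(r + r) = (8 + r)/((2*r)) = (8 + r)*(1/(2*r)) = (8 + r)/(2*r))
(66 + U(-8))*(-123) + P((3 + 6)*(-5), 8) = (66 + (½)*(8 - 8)/(-8))*(-123) + 128/11 = (66 + (½)*(-⅛)*0)*(-123) + 128/11 = (66 + 0)*(-123) + 128/11 = 66*(-123) + 128/11 = -8118 + 128/11 = -89170/11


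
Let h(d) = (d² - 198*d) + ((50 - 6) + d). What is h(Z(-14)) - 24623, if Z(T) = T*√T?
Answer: -27323 + 2758*I*√14 ≈ -27323.0 + 10319.0*I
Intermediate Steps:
Z(T) = T^(3/2)
h(d) = 44 + d² - 197*d (h(d) = (d² - 198*d) + (44 + d) = 44 + d² - 197*d)
h(Z(-14)) - 24623 = (44 + ((-14)^(3/2))² - (-2758)*I*√14) - 24623 = (44 + (-14*I*√14)² - (-2758)*I*√14) - 24623 = (44 - 2744 + 2758*I*√14) - 24623 = (-2700 + 2758*I*√14) - 24623 = -27323 + 2758*I*√14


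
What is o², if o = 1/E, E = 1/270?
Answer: 72900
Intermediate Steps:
E = 1/270 ≈ 0.0037037
o = 270 (o = 1/(1/270) = 270)
o² = 270² = 72900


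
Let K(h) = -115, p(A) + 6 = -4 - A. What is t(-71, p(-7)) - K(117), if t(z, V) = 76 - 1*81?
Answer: 110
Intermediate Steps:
p(A) = -10 - A (p(A) = -6 + (-4 - A) = -10 - A)
t(z, V) = -5 (t(z, V) = 76 - 81 = -5)
t(-71, p(-7)) - K(117) = -5 - 1*(-115) = -5 + 115 = 110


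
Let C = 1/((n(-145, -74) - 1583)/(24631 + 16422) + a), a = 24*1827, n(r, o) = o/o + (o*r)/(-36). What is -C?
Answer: -738954/32401621151 ≈ -2.2806e-5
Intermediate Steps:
n(r, o) = 1 - o*r/36 (n(r, o) = 1 + (o*r)*(-1/36) = 1 - o*r/36)
a = 43848
C = 738954/32401621151 (C = 1/(((1 - 1/36*(-74)*(-145)) - 1583)/(24631 + 16422) + 43848) = 1/(((1 - 5365/18) - 1583)/41053 + 43848) = 1/((-5347/18 - 1583)*(1/41053) + 43848) = 1/(-33841/18*1/41053 + 43848) = 1/(-33841/738954 + 43848) = 1/(32401621151/738954) = 738954/32401621151 ≈ 2.2806e-5)
-C = -1*738954/32401621151 = -738954/32401621151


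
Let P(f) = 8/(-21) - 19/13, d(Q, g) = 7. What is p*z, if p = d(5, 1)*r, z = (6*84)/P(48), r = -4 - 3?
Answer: 6742008/503 ≈ 13404.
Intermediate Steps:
r = -7
P(f) = -503/273 (P(f) = 8*(-1/21) - 19*1/13 = -8/21 - 19/13 = -503/273)
z = -137592/503 (z = (6*84)/(-503/273) = 504*(-273/503) = -137592/503 ≈ -273.54)
p = -49 (p = 7*(-7) = -49)
p*z = -49*(-137592/503) = 6742008/503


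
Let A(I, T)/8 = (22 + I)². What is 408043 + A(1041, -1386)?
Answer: 9447795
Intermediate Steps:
A(I, T) = 8*(22 + I)²
408043 + A(1041, -1386) = 408043 + 8*(22 + 1041)² = 408043 + 8*1063² = 408043 + 8*1129969 = 408043 + 9039752 = 9447795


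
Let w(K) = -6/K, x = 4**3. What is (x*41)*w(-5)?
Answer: 15744/5 ≈ 3148.8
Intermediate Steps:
x = 64
(x*41)*w(-5) = (64*41)*(-6/(-5)) = 2624*(-6*(-1/5)) = 2624*(6/5) = 15744/5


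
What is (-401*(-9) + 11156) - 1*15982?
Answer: -1217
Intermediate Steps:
(-401*(-9) + 11156) - 1*15982 = (3609 + 11156) - 15982 = 14765 - 15982 = -1217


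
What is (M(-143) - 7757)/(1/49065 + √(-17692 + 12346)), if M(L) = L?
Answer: 387613500*I/(-I + 441585*√66) ≈ -3.0118e-5 + 108.05*I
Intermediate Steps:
(M(-143) - 7757)/(1/49065 + √(-17692 + 12346)) = (-143 - 7757)/(1/49065 + √(-17692 + 12346)) = -7900/(1/49065 + √(-5346)) = -7900/(1/49065 + 9*I*√66)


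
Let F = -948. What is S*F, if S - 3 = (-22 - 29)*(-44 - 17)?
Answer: -2952072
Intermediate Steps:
S = 3114 (S = 3 + (-22 - 29)*(-44 - 17) = 3 - 51*(-61) = 3 + 3111 = 3114)
S*F = 3114*(-948) = -2952072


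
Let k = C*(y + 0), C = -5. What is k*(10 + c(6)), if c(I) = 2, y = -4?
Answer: 240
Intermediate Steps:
k = 20 (k = -5*(-4 + 0) = -5*(-4) = 20)
k*(10 + c(6)) = 20*(10 + 2) = 20*12 = 240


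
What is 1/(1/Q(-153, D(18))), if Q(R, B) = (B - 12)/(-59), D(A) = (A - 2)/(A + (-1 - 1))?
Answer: 11/59 ≈ 0.18644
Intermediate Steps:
D(A) = 1 (D(A) = (-2 + A)/(A - 2) = (-2 + A)/(-2 + A) = 1)
Q(R, B) = 12/59 - B/59 (Q(R, B) = (-12 + B)*(-1/59) = 12/59 - B/59)
1/(1/Q(-153, D(18))) = 1/(1/(12/59 - 1/59*1)) = 1/(1/(12/59 - 1/59)) = 1/(1/(11/59)) = 1/(59/11) = 11/59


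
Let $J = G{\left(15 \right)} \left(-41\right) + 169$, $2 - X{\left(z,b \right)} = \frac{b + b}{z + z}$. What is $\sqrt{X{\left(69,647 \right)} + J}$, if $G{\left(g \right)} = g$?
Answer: $\frac{i \sqrt{2158527}}{69} \approx 21.293 i$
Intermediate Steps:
$X{\left(z,b \right)} = 2 - \frac{b}{z}$ ($X{\left(z,b \right)} = 2 - \frac{b + b}{z + z} = 2 - \frac{2 b}{2 z} = 2 - 2 b \frac{1}{2 z} = 2 - \frac{b}{z}$)
$J = -446$ ($J = 15 \left(-41\right) + 169 = -615 + 169 = -446$)
$\sqrt{X{\left(69,647 \right)} + J} = \sqrt{\left(2 - \frac{647}{69}\right) - 446} = \sqrt{- \frac{509}{69} - 446} = \sqrt{- \frac{31283}{69}} = \frac{i \sqrt{2158527}}{69}$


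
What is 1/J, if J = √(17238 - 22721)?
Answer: -I*√5483/5483 ≈ -0.013505*I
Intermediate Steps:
J = I*√5483 (J = √(-5483) = I*√5483 ≈ 74.047*I)
1/J = 1/(I*√5483) = -I*√5483/5483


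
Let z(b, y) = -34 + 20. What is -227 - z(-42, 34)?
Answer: -213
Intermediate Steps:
z(b, y) = -14
-227 - z(-42, 34) = -227 - 1*(-14) = -227 + 14 = -213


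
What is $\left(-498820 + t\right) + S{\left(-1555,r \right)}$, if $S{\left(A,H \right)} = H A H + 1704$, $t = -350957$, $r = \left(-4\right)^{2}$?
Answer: $-1246153$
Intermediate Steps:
$r = 16$
$S{\left(A,H \right)} = 1704 + A H^{2}$ ($S{\left(A,H \right)} = A H H + 1704 = A H^{2} + 1704 = 1704 + A H^{2}$)
$\left(-498820 + t\right) + S{\left(-1555,r \right)} = \left(-498820 - 350957\right) + \left(1704 - 1555 \cdot 16^{2}\right) = -849777 + \left(1704 - 398080\right) = -849777 - 396376 = -1246153$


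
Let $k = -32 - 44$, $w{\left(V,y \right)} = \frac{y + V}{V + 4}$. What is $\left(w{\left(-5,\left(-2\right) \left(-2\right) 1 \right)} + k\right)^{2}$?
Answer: $5625$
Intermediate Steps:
$w{\left(V,y \right)} = \frac{V + y}{4 + V}$
$k = -76$ ($k = -32 - 44 = -76$)
$\left(w{\left(-5,\left(-2\right) \left(-2\right) 1 \right)} + k\right)^{2} = \left(\frac{-5 + \left(-2\right) \left(-2\right) 1}{4 - 5} - 76\right)^{2} = \left(\frac{-5 + 4 \cdot 1}{-1} - 76\right)^{2} = \left(- (-5 + 4) - 76\right)^{2} = \left(\left(-1\right) \left(-1\right) - 76\right)^{2} = \left(1 - 76\right)^{2} = \left(-75\right)^{2} = 5625$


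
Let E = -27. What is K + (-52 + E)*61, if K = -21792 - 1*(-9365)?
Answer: -17246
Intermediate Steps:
K = -12427 (K = -21792 + 9365 = -12427)
K + (-52 + E)*61 = -12427 + (-52 - 27)*61 = -12427 - 79*61 = -12427 - 4819 = -17246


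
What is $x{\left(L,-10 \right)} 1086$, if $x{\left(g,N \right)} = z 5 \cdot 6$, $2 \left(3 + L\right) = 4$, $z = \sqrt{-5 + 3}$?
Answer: $32580 i \sqrt{2} \approx 46075.0 i$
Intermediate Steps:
$z = i \sqrt{2}$ ($z = \sqrt{-2} = i \sqrt{2} \approx 1.4142 i$)
$L = -1$ ($L = -3 + \frac{1}{2} \cdot 4 = -3 + 2 = -1$)
$x{\left(g,N \right)} = 30 i \sqrt{2}$ ($x{\left(g,N \right)} = i \sqrt{2} \cdot 5 \cdot 6 = 5 i \sqrt{2} \cdot 6 = 30 i \sqrt{2}$)
$x{\left(L,-10 \right)} 1086 = 30 i \sqrt{2} \cdot 1086 = 32580 i \sqrt{2}$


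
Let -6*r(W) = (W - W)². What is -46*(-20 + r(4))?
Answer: 920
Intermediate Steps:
r(W) = 0 (r(W) = -(W - W)²/6 = -⅙*0² = -⅙*0 = 0)
-46*(-20 + r(4)) = -46*(-20 + 0) = -46*(-20) = 920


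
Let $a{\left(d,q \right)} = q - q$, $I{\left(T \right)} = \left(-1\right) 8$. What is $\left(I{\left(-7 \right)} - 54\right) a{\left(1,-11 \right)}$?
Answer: $0$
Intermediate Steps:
$I{\left(T \right)} = -8$
$a{\left(d,q \right)} = 0$
$\left(I{\left(-7 \right)} - 54\right) a{\left(1,-11 \right)} = \left(-8 - 54\right) 0 = \left(-62\right) 0 = 0$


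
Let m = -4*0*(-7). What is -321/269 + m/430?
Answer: -321/269 ≈ -1.1933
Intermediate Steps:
m = 0 (m = 0*(-7) = 0)
-321/269 + m/430 = -321/269 + 0/430 = -321*1/269 + 0*(1/430) = -321/269 + 0 = -321/269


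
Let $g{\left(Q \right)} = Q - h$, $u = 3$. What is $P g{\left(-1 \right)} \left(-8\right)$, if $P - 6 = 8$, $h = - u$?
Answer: $-224$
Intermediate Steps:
$h = -3$ ($h = \left(-1\right) 3 = -3$)
$g{\left(Q \right)} = 3 + Q$ ($g{\left(Q \right)} = Q - -3 = Q + 3 = 3 + Q$)
$P = 14$ ($P = 6 + 8 = 14$)
$P g{\left(-1 \right)} \left(-8\right) = 14 \left(3 - 1\right) \left(-8\right) = 14 \cdot 2 \left(-8\right) = 28 \left(-8\right) = -224$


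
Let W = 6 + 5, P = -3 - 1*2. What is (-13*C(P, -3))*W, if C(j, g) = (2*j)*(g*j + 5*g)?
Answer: 0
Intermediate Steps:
P = -5 (P = -3 - 2 = -5)
C(j, g) = 2*j*(5*g + g*j) (C(j, g) = (2*j)*(5*g + g*j) = 2*j*(5*g + g*j))
W = 11
(-13*C(P, -3))*W = -26*(-3)*(-5)*(5 - 5)*11 = -26*(-3)*(-5)*0*11 = -13*0*11 = 0*11 = 0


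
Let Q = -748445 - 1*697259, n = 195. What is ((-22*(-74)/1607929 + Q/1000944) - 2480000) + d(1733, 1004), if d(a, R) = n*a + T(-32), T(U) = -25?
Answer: -430947800099761253/201180860622 ≈ -2.1421e+6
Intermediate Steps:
Q = -1445704 (Q = -748445 - 697259 = -1445704)
d(a, R) = -25 + 195*a (d(a, R) = 195*a - 25 = -25 + 195*a)
((-22*(-74)/1607929 + Q/1000944) - 2480000) + d(1733, 1004) = ((-22*(-74)/1607929 - 1445704/1000944) - 2480000) + (-25 + 195*1733) = ((1628*(1/1607929) - 1445704*1/1000944) - 2480000) + (-25 + 337935) = ((1628/1607929 - 180713/125118) - 2480000) + 337910 = (-290369981273/201180860622 - 2480000) + 337910 = -498928824712541273/201180860622 + 337910 = -430947800099761253/201180860622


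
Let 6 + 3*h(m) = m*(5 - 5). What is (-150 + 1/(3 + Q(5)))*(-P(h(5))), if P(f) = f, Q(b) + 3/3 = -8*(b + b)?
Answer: -11701/39 ≈ -300.03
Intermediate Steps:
h(m) = -2 (h(m) = -2 + (m*(5 - 5))/3 = -2 + (m*0)/3 = -2 + (⅓)*0 = -2 + 0 = -2)
Q(b) = -1 - 16*b (Q(b) = -1 - 8*(b + b) = -1 - 16*b)
(-150 + 1/(3 + Q(5)))*(-P(h(5))) = (-150 + 1/(3 + (-1 - 16*5)))*(-1*(-2)) = (-150 + 1/(3 + (-1 - 80)))*2 = (-150 + 1/(3 - 81))*2 = (-150 + 1/(-78))*2 = (-150 - 1/78)*2 = -11701/78*2 = -11701/39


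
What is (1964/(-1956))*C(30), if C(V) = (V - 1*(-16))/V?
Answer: -11293/7335 ≈ -1.5396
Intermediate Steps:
C(V) = (16 + V)/V (C(V) = (V + 16)/V = (16 + V)/V)
(1964/(-1956))*C(30) = (1964/(-1956))*((16 + 30)/30) = (1964*(-1/1956))*((1/30)*46) = -491/489*23/15 = -11293/7335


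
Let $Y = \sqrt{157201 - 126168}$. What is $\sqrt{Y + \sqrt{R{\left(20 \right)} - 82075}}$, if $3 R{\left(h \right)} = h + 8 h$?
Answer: $\sqrt{\sqrt{31033} + i \sqrt{82015}} \approx 16.006 + 8.9461 i$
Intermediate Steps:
$Y = \sqrt{31033} \approx 176.16$
$R{\left(h \right)} = 3 h$ ($R{\left(h \right)} = \frac{h + 8 h}{3} = \frac{9 h}{3} = 3 h$)
$\sqrt{Y + \sqrt{R{\left(20 \right)} - 82075}} = \sqrt{\sqrt{31033} + \sqrt{3 \cdot 20 - 82075}} = \sqrt{\sqrt{31033} + \sqrt{60 - 82075}} = \sqrt{\sqrt{31033} + \sqrt{-82015}} = \sqrt{\sqrt{31033} + i \sqrt{82015}}$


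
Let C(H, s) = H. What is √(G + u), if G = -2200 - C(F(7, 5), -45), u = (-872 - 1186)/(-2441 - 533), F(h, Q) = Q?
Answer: 7*I*√99471378/1487 ≈ 46.95*I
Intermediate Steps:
u = 1029/1487 (u = -2058/(-2974) = -2058*(-1/2974) = 1029/1487 ≈ 0.69200)
G = -2205 (G = -2200 - 1*5 = -2200 - 5 = -2205)
√(G + u) = √(-2205 + 1029/1487) = √(-3277806/1487) = 7*I*√99471378/1487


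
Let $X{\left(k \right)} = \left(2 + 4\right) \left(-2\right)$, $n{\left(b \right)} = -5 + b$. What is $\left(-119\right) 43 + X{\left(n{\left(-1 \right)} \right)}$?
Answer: $-5129$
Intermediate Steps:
$X{\left(k \right)} = -12$ ($X{\left(k \right)} = 6 \left(-2\right) = -12$)
$\left(-119\right) 43 + X{\left(n{\left(-1 \right)} \right)} = \left(-119\right) 43 - 12 = -5117 - 12 = -5129$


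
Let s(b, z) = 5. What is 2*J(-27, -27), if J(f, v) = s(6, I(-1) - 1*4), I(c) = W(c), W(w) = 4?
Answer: 10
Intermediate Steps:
I(c) = 4
J(f, v) = 5
2*J(-27, -27) = 2*5 = 10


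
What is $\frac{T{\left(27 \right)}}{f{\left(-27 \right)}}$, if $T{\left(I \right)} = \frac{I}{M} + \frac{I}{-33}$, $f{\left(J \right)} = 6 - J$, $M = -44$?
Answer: $- \frac{21}{484} \approx -0.043388$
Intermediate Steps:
$T{\left(I \right)} = - \frac{7 I}{132}$ ($T{\left(I \right)} = \frac{I}{-44} + \frac{I}{-33} = I \left(- \frac{1}{44}\right) + I \left(- \frac{1}{33}\right) = - \frac{I}{44} - \frac{I}{33} = - \frac{7 I}{132}$)
$\frac{T{\left(27 \right)}}{f{\left(-27 \right)}} = \frac{\left(- \frac{7}{132}\right) 27}{6 - -27} = - \frac{63}{44 \left(6 + 27\right)} = - \frac{63}{44 \cdot 33} = \left(- \frac{63}{44}\right) \frac{1}{33} = - \frac{21}{484}$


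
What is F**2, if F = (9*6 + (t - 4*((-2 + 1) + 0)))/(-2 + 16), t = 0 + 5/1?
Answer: 81/4 ≈ 20.250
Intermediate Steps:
t = 5 (t = 0 + 5*1 = 0 + 5 = 5)
F = 9/2 (F = (9*6 + (5 - 4*((-2 + 1) + 0)))/(-2 + 16) = (54 + (5 - 4*(-1 + 0)))/14 = (54 + (5 - 4*(-1)))*(1/14) = (54 + (5 + 4))*(1/14) = (54 + 9)*(1/14) = 63*(1/14) = 9/2 ≈ 4.5000)
F**2 = (9/2)**2 = 81/4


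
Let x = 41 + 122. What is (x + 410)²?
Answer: 328329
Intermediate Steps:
x = 163
(x + 410)² = (163 + 410)² = 573² = 328329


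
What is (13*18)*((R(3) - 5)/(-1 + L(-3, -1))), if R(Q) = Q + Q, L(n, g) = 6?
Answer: 234/5 ≈ 46.800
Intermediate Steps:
R(Q) = 2*Q
(13*18)*((R(3) - 5)/(-1 + L(-3, -1))) = (13*18)*((2*3 - 5)/(-1 + 6)) = 234*((6 - 5)/5) = 234*(1*(⅕)) = 234*(⅕) = 234/5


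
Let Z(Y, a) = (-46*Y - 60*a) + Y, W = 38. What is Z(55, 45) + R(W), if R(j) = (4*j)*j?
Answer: 601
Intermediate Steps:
R(j) = 4*j**2
Z(Y, a) = -60*a - 45*Y (Z(Y, a) = (-60*a - 46*Y) + Y = -60*a - 45*Y)
Z(55, 45) + R(W) = (-60*45 - 45*55) + 4*38**2 = (-2700 - 2475) + 4*1444 = -5175 + 5776 = 601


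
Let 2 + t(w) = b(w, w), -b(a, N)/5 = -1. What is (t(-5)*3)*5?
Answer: 45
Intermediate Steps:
b(a, N) = 5 (b(a, N) = -5*(-1) = 5)
t(w) = 3 (t(w) = -2 + 5 = 3)
(t(-5)*3)*5 = (3*3)*5 = 9*5 = 45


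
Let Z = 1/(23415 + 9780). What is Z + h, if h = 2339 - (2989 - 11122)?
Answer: 347618041/33195 ≈ 10472.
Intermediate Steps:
h = 10472 (h = 2339 - 1*(-8133) = 2339 + 8133 = 10472)
Z = 1/33195 ≈ 3.0125e-5
Z + h = 1/33195 + 10472 = 347618041/33195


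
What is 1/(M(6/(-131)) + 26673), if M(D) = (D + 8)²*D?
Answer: 2248091/59956816659 ≈ 3.7495e-5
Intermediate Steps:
M(D) = D*(8 + D)² (M(D) = (8 + D)²*D = D*(8 + D)²)
1/(M(6/(-131)) + 26673) = 1/((6/(-131))*(8 + 6/(-131))² + 26673) = 1/((6*(-1/131))*(8 + 6*(-1/131))² + 26673) = 1/(-6*(8 - 6/131)²/131 + 26673) = 1/(-6*(1042/131)²/131 + 26673) = 1/(-6/131*1085764/17161 + 26673) = 1/(-6514584/2248091 + 26673) = 1/(59956816659/2248091) = 2248091/59956816659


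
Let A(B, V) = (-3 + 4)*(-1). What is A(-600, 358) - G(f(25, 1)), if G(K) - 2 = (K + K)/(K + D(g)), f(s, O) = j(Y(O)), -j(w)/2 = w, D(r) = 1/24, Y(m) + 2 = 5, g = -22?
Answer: -717/143 ≈ -5.0140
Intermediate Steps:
Y(m) = 3 (Y(m) = -2 + 5 = 3)
D(r) = 1/24
j(w) = -2*w
f(s, O) = -6 (f(s, O) = -2*3 = -6)
A(B, V) = -1 (A(B, V) = 1*(-1) = -1)
G(K) = 2 + 2*K/(1/24 + K) (G(K) = 2 + (K + K)/(K + 1/24) = 2 + (2*K)/(1/24 + K) = 2 + 2*K/(1/24 + K))
A(-600, 358) - G(f(25, 1)) = -1 - 2*(1 + 48*(-6))/(1 + 24*(-6)) = -1 - 2*(1 - 288)/(1 - 144) = -1 - 2*(-287)/(-143) = -1 - 2*(-1)*(-287)/143 = -1 - 1*574/143 = -1 - 574/143 = -717/143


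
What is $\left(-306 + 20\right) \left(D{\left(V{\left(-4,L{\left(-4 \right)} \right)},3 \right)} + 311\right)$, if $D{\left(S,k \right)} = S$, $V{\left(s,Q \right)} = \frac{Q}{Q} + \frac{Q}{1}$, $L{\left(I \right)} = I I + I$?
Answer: $-92664$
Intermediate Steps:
$L{\left(I \right)} = I + I^{2}$ ($L{\left(I \right)} = I^{2} + I = I + I^{2}$)
$V{\left(s,Q \right)} = 1 + Q$ ($V{\left(s,Q \right)} = 1 + Q 1 = 1 + Q$)
$\left(-306 + 20\right) \left(D{\left(V{\left(-4,L{\left(-4 \right)} \right)},3 \right)} + 311\right) = \left(-306 + 20\right) \left(\left(1 - 4 \left(1 - 4\right)\right) + 311\right) = - 286 \left(\left(1 - -12\right) + 311\right) = - 286 \left(\left(1 + 12\right) + 311\right) = - 286 \left(13 + 311\right) = \left(-286\right) 324 = -92664$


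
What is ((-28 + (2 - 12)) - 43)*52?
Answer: -4212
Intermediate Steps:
((-28 + (2 - 12)) - 43)*52 = ((-28 - 10) - 43)*52 = (-38 - 43)*52 = -81*52 = -4212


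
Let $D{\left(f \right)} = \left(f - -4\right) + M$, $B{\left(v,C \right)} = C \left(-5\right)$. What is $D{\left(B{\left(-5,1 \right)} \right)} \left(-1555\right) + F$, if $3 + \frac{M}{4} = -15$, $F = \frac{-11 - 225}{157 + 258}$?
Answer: $\frac{47108489}{415} \approx 1.1351 \cdot 10^{5}$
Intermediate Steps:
$B{\left(v,C \right)} = - 5 C$
$F = - \frac{236}{415} \approx -0.56868$
$M = -72$ ($M = -12 + 4 \left(-15\right) = -12 - 60 = -72$)
$D{\left(f \right)} = -68 + f$ ($D{\left(f \right)} = \left(f - -4\right) - 72 = \left(f + 4\right) - 72 = \left(4 + f\right) - 72 = -68 + f$)
$D{\left(B{\left(-5,1 \right)} \right)} \left(-1555\right) + F = \left(-68 - 5\right) \left(-1555\right) - \frac{236}{415} = \left(-73\right) \left(-1555\right) - \frac{236}{415} = 113515 - \frac{236}{415} = \frac{47108489}{415}$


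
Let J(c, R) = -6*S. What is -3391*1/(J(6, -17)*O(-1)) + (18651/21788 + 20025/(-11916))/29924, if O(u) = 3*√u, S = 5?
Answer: -2973047/107903370536 - 3391*I/90 ≈ -2.7553e-5 - 37.678*I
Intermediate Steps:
J(c, R) = -30 (J(c, R) = -6*5 = -30)
-3391*1/(J(6, -17)*O(-1)) + (18651/21788 + 20025/(-11916))/29924 = -3391*I/90 + (18651/21788 + 20025/(-11916))/29924 = -3391*I/90 + (18651*(1/21788) + 20025*(-1/11916))*(1/29924) = -3391*I/90 + (18651/21788 - 2225/1324)*(1/29924) = -3391*I/90 - 2973047/3605914*1/29924 = -3391*I/90 - 2973047/107903370536 = -2973047/107903370536 - 3391*I/90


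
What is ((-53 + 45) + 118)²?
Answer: 12100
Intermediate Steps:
((-53 + 45) + 118)² = (-8 + 118)² = 110² = 12100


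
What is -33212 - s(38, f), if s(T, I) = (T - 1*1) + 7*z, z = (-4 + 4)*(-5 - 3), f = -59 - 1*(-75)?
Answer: -33249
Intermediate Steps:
f = 16 (f = -59 + 75 = 16)
z = 0 (z = 0*(-8) = 0)
s(T, I) = -1 + T (s(T, I) = (T - 1*1) + 7*0 = (T - 1) + 0 = (-1 + T) + 0 = -1 + T)
-33212 - s(38, f) = -33212 - (-1 + 38) = -33212 - 1*37 = -33212 - 37 = -33249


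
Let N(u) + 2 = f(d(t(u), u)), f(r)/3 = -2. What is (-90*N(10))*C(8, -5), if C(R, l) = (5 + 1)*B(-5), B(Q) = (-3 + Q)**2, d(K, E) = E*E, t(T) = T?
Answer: 276480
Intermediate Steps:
d(K, E) = E**2
f(r) = -6 (f(r) = 3*(-2) = -6)
N(u) = -8 (N(u) = -2 - 6 = -8)
C(R, l) = 384 (C(R, l) = (5 + 1)*(-3 - 5)**2 = 6*(-8)**2 = 6*64 = 384)
(-90*N(10))*C(8, -5) = -90*(-8)*384 = 720*384 = 276480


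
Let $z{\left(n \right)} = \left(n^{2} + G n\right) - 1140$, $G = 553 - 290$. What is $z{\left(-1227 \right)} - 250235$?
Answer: $931453$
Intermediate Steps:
$G = 263$
$z{\left(n \right)} = -1140 + n^{2} + 263 n$ ($z{\left(n \right)} = \left(n^{2} + 263 n\right) - 1140 = -1140 + n^{2} + 263 n$)
$z{\left(-1227 \right)} - 250235 = \left(-1140 + \left(-1227\right)^{2} + 263 \left(-1227\right)\right) - 250235 = \left(-1140 + 1505529 - 322701\right) - 250235 = 1181688 - 250235 = 931453$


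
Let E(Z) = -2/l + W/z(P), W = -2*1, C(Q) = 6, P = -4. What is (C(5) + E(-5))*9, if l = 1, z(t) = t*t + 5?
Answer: 246/7 ≈ 35.143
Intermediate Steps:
W = -2
z(t) = 5 + t**2 (z(t) = t**2 + 5 = 5 + t**2)
E(Z) = -44/21 (E(Z) = -2/1 - 2/(5 + (-4)**2) = -2*1 - 2/(5 + 16) = -2 - 2/21 = -44/21)
(C(5) + E(-5))*9 = (6 - 44/21)*9 = (82/21)*9 = 246/7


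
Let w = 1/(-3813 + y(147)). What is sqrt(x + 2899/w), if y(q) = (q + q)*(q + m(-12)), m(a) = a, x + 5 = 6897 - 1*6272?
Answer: sqrt(104008043) ≈ 10198.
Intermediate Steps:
x = 620 (x = -5 + (6897 - 1*6272) = -5 + (6897 - 6272) = -5 + 625 = 620)
y(q) = 2*q*(-12 + q) (y(q) = (q + q)*(q - 12) = (2*q)*(-12 + q) = 2*q*(-12 + q))
w = 1/35877 (w = 1/(-3813 + 2*147*(-12 + 147)) = 1/(-3813 + 2*147*135) = 1/(-3813 + 39690) = 1/35877 ≈ 2.7873e-5)
sqrt(x + 2899/w) = sqrt(620 + 2899/(1/35877)) = sqrt(620 + 2899*35877) = sqrt(620 + 104007423) = sqrt(104008043)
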